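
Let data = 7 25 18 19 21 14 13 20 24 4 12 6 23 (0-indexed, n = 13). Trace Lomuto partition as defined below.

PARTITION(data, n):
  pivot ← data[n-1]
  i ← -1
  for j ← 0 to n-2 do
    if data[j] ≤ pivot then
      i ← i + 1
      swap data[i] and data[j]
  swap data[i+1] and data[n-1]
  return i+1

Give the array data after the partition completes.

pivot=23, i=-1
j=0: 7≤23, i=0, swap(0,0) ⇒ 7 25 18 19 21 14 13 20 24 4 12 6 23
j=1: 25>23, skip
j=2: 18≤23, i=1, swap(1,2) ⇒ 7 18 25 19 21 14 13 20 24 4 12 6 23
j=3: 19≤23, i=2, swap(2,3) ⇒ 7 18 19 25 21 14 13 20 24 4 12 6 23
j=4: 21≤23, i=3, swap(3,4) ⇒ 7 18 19 21 25 14 13 20 24 4 12 6 23
j=5: 14≤23, i=4, swap(4,5) ⇒ 7 18 19 21 14 25 13 20 24 4 12 6 23
j=6: 13≤23, i=5, swap(5,6) ⇒ 7 18 19 21 14 13 25 20 24 4 12 6 23
j=7: 20≤23, i=6, swap(6,7) ⇒ 7 18 19 21 14 13 20 25 24 4 12 6 23
j=8: 24>23, skip
j=9: 4≤23, i=7, swap(7,9) ⇒ 7 18 19 21 14 13 20 4 24 25 12 6 23
j=10: 12≤23, i=8, swap(8,10) ⇒ 7 18 19 21 14 13 20 4 12 25 24 6 23
j=11: 6≤23, i=9, swap(9,11) ⇒ 7 18 19 21 14 13 20 4 12 6 24 25 23
swap(10,12) ⇒ 7 18 19 21 14 13 20 4 12 6 23 25 24; return 10

7 18 19 21 14 13 20 4 12 6 23 25 24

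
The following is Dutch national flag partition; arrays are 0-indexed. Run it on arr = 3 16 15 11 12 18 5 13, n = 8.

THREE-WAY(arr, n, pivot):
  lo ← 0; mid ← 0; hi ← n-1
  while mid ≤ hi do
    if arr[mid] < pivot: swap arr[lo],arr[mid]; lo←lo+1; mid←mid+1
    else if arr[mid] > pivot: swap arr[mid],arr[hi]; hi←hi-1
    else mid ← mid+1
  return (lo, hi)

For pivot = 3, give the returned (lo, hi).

(0, 0)

lo=0 mid=0 hi=7
3=3: mid=1
16>3: swap(1,7), hi=6 ⇒ 3 13 15 11 12 18 5 16
13>3: swap(1,6), hi=5 ⇒ 3 5 15 11 12 18 13 16
5>3: swap(1,5), hi=4 ⇒ 3 18 15 11 12 5 13 16
18>3: swap(1,4), hi=3 ⇒ 3 12 15 11 18 5 13 16
12>3: swap(1,3), hi=2 ⇒ 3 11 15 12 18 5 13 16
11>3: swap(1,2), hi=1 ⇒ 3 15 11 12 18 5 13 16
15>3: swap(1,1), hi=0 ⇒ 3 15 11 12 18 5 13 16
done. lo=0 hi=0; arr=3 15 11 12 18 5 13 16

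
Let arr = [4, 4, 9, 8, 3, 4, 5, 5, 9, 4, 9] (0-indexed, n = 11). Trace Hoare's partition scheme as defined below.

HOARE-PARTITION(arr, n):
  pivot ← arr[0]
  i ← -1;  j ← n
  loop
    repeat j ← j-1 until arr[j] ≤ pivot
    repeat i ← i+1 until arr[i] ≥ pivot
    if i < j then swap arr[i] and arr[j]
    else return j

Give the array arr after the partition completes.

[4, 4, 3, 8, 9, 4, 5, 5, 9, 4, 9]

pivot = arr[0] = 4; i = -1, j = 11
j→9 (arr[9]=4≤4), i→0 (arr[0]=4≥4); i<j, swap → [4, 4, 9, 8, 3, 4, 5, 5, 9, 4, 9]
j→5 (arr[5]=4≤4), i→1 (arr[1]=4≥4); i<j, swap → [4, 4, 9, 8, 3, 4, 5, 5, 9, 4, 9]
j→4 (arr[4]=3≤4), i→2 (arr[2]=9≥4); i<j, swap → [4, 4, 3, 8, 9, 4, 5, 5, 9, 4, 9]
j→2, i→3; i≥j, return j=2. arr = [4, 4, 3, 8, 9, 4, 5, 5, 9, 4, 9]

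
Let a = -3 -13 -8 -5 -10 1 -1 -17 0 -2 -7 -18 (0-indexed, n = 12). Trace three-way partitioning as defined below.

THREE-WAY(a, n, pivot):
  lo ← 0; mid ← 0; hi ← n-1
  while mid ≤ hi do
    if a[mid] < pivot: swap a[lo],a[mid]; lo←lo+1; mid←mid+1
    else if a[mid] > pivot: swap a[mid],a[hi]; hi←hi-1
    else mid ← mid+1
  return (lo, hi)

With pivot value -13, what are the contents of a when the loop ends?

pivot = -13; lo=0, mid=0, hi=11
a[mid]=-3>-13: swap a[0],a[11]; hi=10 → -18 -13 -8 -5 -10 1 -1 -17 0 -2 -7 -3
a[mid]=-18<-13: swap a[0],a[0]; lo=1,mid=1 → -18 -13 -8 -5 -10 1 -1 -17 0 -2 -7 -3
a[mid]=-13=-13: mid=2
a[mid]=-8>-13: swap a[2],a[10]; hi=9 → -18 -13 -7 -5 -10 1 -1 -17 0 -2 -8 -3
a[mid]=-7>-13: swap a[2],a[9]; hi=8 → -18 -13 -2 -5 -10 1 -1 -17 0 -7 -8 -3
a[mid]=-2>-13: swap a[2],a[8]; hi=7 → -18 -13 0 -5 -10 1 -1 -17 -2 -7 -8 -3
a[mid]=0>-13: swap a[2],a[7]; hi=6 → -18 -13 -17 -5 -10 1 -1 0 -2 -7 -8 -3
a[mid]=-17<-13: swap a[1],a[2]; lo=2,mid=3 → -18 -17 -13 -5 -10 1 -1 0 -2 -7 -8 -3
a[mid]=-5>-13: swap a[3],a[6]; hi=5 → -18 -17 -13 -1 -10 1 -5 0 -2 -7 -8 -3
a[mid]=-1>-13: swap a[3],a[5]; hi=4 → -18 -17 -13 1 -10 -1 -5 0 -2 -7 -8 -3
a[mid]=1>-13: swap a[3],a[4]; hi=3 → -18 -17 -13 -10 1 -1 -5 0 -2 -7 -8 -3
a[mid]=-10>-13: swap a[3],a[3]; hi=2 → -18 -17 -13 -10 1 -1 -5 0 -2 -7 -8 -3
end: lo=2, hi=2; a = -18 -17 -13 -10 1 -1 -5 0 -2 -7 -8 -3

-18 -17 -13 -10 1 -1 -5 0 -2 -7 -8 -3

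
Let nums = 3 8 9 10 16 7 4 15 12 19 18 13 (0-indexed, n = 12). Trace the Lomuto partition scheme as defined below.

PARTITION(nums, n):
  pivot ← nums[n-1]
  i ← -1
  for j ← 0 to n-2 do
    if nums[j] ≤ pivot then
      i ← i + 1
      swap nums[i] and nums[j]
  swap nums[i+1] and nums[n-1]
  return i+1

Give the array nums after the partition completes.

3 8 9 10 7 4 12 13 16 19 18 15

pivot = nums[11] = 13; i = -1
j=0: nums[0]=3 ≤ 13 → i=0, swap nums[0],nums[0] (no change) → 3 8 9 10 16 7 4 15 12 19 18 13
j=1: nums[1]=8 ≤ 13 → i=1, swap nums[1],nums[1] (no change) → 3 8 9 10 16 7 4 15 12 19 18 13
j=2: nums[2]=9 ≤ 13 → i=2, swap nums[2],nums[2] (no change) → 3 8 9 10 16 7 4 15 12 19 18 13
j=3: nums[3]=10 ≤ 13 → i=3, swap nums[3],nums[3] (no change) → 3 8 9 10 16 7 4 15 12 19 18 13
j=4: nums[4]=16 > 13 → no swap
j=5: nums[5]=7 ≤ 13 → i=4, swap nums[4],nums[5] → 3 8 9 10 7 16 4 15 12 19 18 13
j=6: nums[6]=4 ≤ 13 → i=5, swap nums[5],nums[6] → 3 8 9 10 7 4 16 15 12 19 18 13
j=7: nums[7]=15 > 13 → no swap
j=8: nums[8]=12 ≤ 13 → i=6, swap nums[6],nums[8] → 3 8 9 10 7 4 12 15 16 19 18 13
j=9: nums[9]=19 > 13 → no swap
j=10: nums[10]=18 > 13 → no swap
final swap nums[7],nums[11] → 3 8 9 10 7 4 12 13 16 19 18 15; return 7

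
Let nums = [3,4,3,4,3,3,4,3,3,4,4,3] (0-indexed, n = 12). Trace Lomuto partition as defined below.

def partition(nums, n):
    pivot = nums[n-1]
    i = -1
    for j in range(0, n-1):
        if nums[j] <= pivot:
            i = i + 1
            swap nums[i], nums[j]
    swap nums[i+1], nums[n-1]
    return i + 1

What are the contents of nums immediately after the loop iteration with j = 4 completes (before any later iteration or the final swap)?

[3,3,3,4,4,3,4,3,3,4,4,3]

pivot=3, i=-1
j=0: 3≤3, i=0, swap(0,0) ⇒ [3,4,3,4,3,3,4,3,3,4,4,3]
j=1: 4>3, skip
j=2: 3≤3, i=1, swap(1,2) ⇒ [3,3,4,4,3,3,4,3,3,4,4,3]
j=3: 4>3, skip
j=4: 3≤3, i=2, swap(2,4) ⇒ [3,3,3,4,4,3,4,3,3,4,4,3]
(after j=4) nums = [3,3,3,4,4,3,4,3,3,4,4,3]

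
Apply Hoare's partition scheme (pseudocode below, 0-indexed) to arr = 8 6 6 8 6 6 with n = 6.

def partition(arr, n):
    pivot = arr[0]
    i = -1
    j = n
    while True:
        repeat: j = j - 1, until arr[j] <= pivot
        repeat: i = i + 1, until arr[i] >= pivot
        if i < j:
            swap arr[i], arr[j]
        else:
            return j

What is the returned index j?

pivot = arr[0] = 8; i = -1, j = 6
j→5 (arr[5]=6≤8), i→0 (arr[0]=8≥8); i<j, swap → 6 6 6 8 6 8
j→4 (arr[4]=6≤8), i→3 (arr[3]=8≥8); i<j, swap → 6 6 6 6 8 8
j→3, i→4; i≥j, return j=3. arr = 6 6 6 6 8 8

3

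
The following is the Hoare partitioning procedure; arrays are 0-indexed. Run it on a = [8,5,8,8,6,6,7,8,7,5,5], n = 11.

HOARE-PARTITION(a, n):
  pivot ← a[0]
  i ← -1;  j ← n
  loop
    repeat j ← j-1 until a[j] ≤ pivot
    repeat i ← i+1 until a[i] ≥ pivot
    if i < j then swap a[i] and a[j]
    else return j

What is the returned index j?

pivot = a[0] = 8; i = -1, j = 11
j→10 (a[10]=5≤8), i→0 (a[0]=8≥8); i<j, swap → [5,5,8,8,6,6,7,8,7,5,8]
j→9 (a[9]=5≤8), i→2 (a[2]=8≥8); i<j, swap → [5,5,5,8,6,6,7,8,7,8,8]
j→8 (a[8]=7≤8), i→3 (a[3]=8≥8); i<j, swap → [5,5,5,7,6,6,7,8,8,8,8]
j→7, i→7; i≥j, return j=7. a = [5,5,5,7,6,6,7,8,8,8,8]

7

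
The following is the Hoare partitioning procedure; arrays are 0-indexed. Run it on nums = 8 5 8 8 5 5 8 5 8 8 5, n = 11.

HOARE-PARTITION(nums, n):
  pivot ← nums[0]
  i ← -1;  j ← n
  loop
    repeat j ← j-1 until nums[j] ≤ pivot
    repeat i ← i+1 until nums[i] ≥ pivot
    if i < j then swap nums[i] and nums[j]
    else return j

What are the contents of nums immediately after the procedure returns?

5 5 8 8 5 5 5 8 8 8 8

pivot = nums[0] = 8; i = -1, j = 11
j→10 (nums[10]=5≤8), i→0 (nums[0]=8≥8); i<j, swap → 5 5 8 8 5 5 8 5 8 8 8
j→9 (nums[9]=8≤8), i→2 (nums[2]=8≥8); i<j, swap → 5 5 8 8 5 5 8 5 8 8 8
j→8 (nums[8]=8≤8), i→3 (nums[3]=8≥8); i<j, swap → 5 5 8 8 5 5 8 5 8 8 8
j→7 (nums[7]=5≤8), i→6 (nums[6]=8≥8); i<j, swap → 5 5 8 8 5 5 5 8 8 8 8
j→6, i→7; i≥j, return j=6. nums = 5 5 8 8 5 5 5 8 8 8 8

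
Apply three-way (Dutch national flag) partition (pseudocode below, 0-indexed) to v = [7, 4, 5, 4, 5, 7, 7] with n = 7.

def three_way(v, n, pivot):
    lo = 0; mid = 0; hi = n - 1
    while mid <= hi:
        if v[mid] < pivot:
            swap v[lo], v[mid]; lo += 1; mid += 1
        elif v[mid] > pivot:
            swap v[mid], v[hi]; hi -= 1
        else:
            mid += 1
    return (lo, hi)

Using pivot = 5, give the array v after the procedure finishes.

pivot = 5; lo=0, mid=0, hi=6
v[mid]=7>5: swap v[0],v[6]; hi=5 → [7, 4, 5, 4, 5, 7, 7]
v[mid]=7>5: swap v[0],v[5]; hi=4 → [7, 4, 5, 4, 5, 7, 7]
v[mid]=7>5: swap v[0],v[4]; hi=3 → [5, 4, 5, 4, 7, 7, 7]
v[mid]=5=5: mid=1
v[mid]=4<5: swap v[0],v[1]; lo=1,mid=2 → [4, 5, 5, 4, 7, 7, 7]
v[mid]=5=5: mid=3
v[mid]=4<5: swap v[1],v[3]; lo=2,mid=4 → [4, 4, 5, 5, 7, 7, 7]
end: lo=2, hi=3; v = [4, 4, 5, 5, 7, 7, 7]

[4, 4, 5, 5, 7, 7, 7]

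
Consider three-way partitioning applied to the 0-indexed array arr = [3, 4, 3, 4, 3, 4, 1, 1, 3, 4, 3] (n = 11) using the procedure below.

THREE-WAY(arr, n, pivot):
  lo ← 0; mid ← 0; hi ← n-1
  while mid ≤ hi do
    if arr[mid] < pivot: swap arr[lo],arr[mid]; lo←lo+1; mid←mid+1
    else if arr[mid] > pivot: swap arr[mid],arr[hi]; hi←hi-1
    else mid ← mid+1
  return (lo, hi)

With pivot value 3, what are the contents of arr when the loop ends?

[1, 1, 3, 3, 3, 3, 3, 4, 4, 4, 4]

lo=0 mid=0 hi=10
3=3: mid=1
4>3: swap(1,10), hi=9 ⇒ [3, 3, 3, 4, 3, 4, 1, 1, 3, 4, 4]
3=3: mid=2
3=3: mid=3
4>3: swap(3,9), hi=8 ⇒ [3, 3, 3, 4, 3, 4, 1, 1, 3, 4, 4]
4>3: swap(3,8), hi=7 ⇒ [3, 3, 3, 3, 3, 4, 1, 1, 4, 4, 4]
3=3: mid=4
3=3: mid=5
4>3: swap(5,7), hi=6 ⇒ [3, 3, 3, 3, 3, 1, 1, 4, 4, 4, 4]
1<3: swap(0,5), lo=1 mid=6 ⇒ [1, 3, 3, 3, 3, 3, 1, 4, 4, 4, 4]
1<3: swap(1,6), lo=2 mid=7 ⇒ [1, 1, 3, 3, 3, 3, 3, 4, 4, 4, 4]
done. lo=2 hi=6; arr=[1, 1, 3, 3, 3, 3, 3, 4, 4, 4, 4]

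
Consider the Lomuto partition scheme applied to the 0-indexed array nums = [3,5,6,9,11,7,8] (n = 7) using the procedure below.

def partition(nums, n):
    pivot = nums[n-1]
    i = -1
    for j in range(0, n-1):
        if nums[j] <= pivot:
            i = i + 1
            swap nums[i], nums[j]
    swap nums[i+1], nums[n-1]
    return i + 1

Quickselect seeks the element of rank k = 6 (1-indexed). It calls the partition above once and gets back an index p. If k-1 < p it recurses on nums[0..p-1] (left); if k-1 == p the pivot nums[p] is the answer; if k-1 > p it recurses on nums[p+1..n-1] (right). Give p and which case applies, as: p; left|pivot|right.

pivot=8, i=-1
j=0: 3≤8, i=0, swap(0,0) ⇒ [3,5,6,9,11,7,8]
j=1: 5≤8, i=1, swap(1,1) ⇒ [3,5,6,9,11,7,8]
j=2: 6≤8, i=2, swap(2,2) ⇒ [3,5,6,9,11,7,8]
j=3: 9>8, skip
j=4: 11>8, skip
j=5: 7≤8, i=3, swap(3,5) ⇒ [3,5,6,7,11,9,8]
swap(4,6) ⇒ [3,5,6,7,8,9,11]; return 4
p = 4; k-1 = 5 > 4 ⇒ right

4; right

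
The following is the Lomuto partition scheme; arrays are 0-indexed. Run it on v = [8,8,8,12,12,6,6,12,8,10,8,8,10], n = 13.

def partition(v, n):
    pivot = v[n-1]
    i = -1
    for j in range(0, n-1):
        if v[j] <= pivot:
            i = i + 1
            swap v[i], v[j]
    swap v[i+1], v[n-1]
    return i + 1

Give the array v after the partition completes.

pivot = v[12] = 10; i = -1
j=0: v[0]=8 ≤ 10 → i=0, swap v[0],v[0] (no change) → [8,8,8,12,12,6,6,12,8,10,8,8,10]
j=1: v[1]=8 ≤ 10 → i=1, swap v[1],v[1] (no change) → [8,8,8,12,12,6,6,12,8,10,8,8,10]
j=2: v[2]=8 ≤ 10 → i=2, swap v[2],v[2] (no change) → [8,8,8,12,12,6,6,12,8,10,8,8,10]
j=3: v[3]=12 > 10 → no swap
j=4: v[4]=12 > 10 → no swap
j=5: v[5]=6 ≤ 10 → i=3, swap v[3],v[5] → [8,8,8,6,12,12,6,12,8,10,8,8,10]
j=6: v[6]=6 ≤ 10 → i=4, swap v[4],v[6] → [8,8,8,6,6,12,12,12,8,10,8,8,10]
j=7: v[7]=12 > 10 → no swap
j=8: v[8]=8 ≤ 10 → i=5, swap v[5],v[8] → [8,8,8,6,6,8,12,12,12,10,8,8,10]
j=9: v[9]=10 ≤ 10 → i=6, swap v[6],v[9] → [8,8,8,6,6,8,10,12,12,12,8,8,10]
j=10: v[10]=8 ≤ 10 → i=7, swap v[7],v[10] → [8,8,8,6,6,8,10,8,12,12,12,8,10]
j=11: v[11]=8 ≤ 10 → i=8, swap v[8],v[11] → [8,8,8,6,6,8,10,8,8,12,12,12,10]
final swap v[9],v[12] → [8,8,8,6,6,8,10,8,8,10,12,12,12]; return 9

[8,8,8,6,6,8,10,8,8,10,12,12,12]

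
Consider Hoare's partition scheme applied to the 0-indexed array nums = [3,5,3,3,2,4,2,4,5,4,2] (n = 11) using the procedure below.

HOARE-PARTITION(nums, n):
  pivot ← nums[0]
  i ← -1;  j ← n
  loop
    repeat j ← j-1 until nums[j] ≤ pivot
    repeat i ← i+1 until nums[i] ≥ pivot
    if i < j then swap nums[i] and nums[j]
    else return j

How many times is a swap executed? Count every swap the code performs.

3

pivot = nums[0] = 3; i = -1, j = 11
j→10 (nums[10]=2≤3), i→0 (nums[0]=3≥3); i<j, swap → [2,5,3,3,2,4,2,4,5,4,3]
j→6 (nums[6]=2≤3), i→1 (nums[1]=5≥3); i<j, swap → [2,2,3,3,2,4,5,4,5,4,3]
j→4 (nums[4]=2≤3), i→2 (nums[2]=3≥3); i<j, swap → [2,2,2,3,3,4,5,4,5,4,3]
j→3, i→3; i≥j, return j=3. nums = [2,2,2,3,3,4,5,4,5,4,3]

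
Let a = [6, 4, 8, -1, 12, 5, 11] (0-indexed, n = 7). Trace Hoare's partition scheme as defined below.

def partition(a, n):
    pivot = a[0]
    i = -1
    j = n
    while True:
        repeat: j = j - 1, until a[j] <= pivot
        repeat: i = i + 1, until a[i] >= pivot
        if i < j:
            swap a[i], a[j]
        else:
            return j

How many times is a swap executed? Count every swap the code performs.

2

pivot = a[0] = 6; i = -1, j = 7
j→5 (a[5]=5≤6), i→0 (a[0]=6≥6); i<j, swap → [5, 4, 8, -1, 12, 6, 11]
j→3 (a[3]=-1≤6), i→2 (a[2]=8≥6); i<j, swap → [5, 4, -1, 8, 12, 6, 11]
j→2, i→3; i≥j, return j=2. a = [5, 4, -1, 8, 12, 6, 11]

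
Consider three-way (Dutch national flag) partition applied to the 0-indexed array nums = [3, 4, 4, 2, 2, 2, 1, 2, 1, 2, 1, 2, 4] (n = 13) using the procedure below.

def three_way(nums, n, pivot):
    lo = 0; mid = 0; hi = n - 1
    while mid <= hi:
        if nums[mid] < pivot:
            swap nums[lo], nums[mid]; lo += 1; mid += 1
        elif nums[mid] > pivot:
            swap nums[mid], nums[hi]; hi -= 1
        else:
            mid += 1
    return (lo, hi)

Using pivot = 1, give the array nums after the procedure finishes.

lo=0 mid=0 hi=12
3>1: swap(0,12), hi=11 ⇒ [4, 4, 4, 2, 2, 2, 1, 2, 1, 2, 1, 2, 3]
4>1: swap(0,11), hi=10 ⇒ [2, 4, 4, 2, 2, 2, 1, 2, 1, 2, 1, 4, 3]
2>1: swap(0,10), hi=9 ⇒ [1, 4, 4, 2, 2, 2, 1, 2, 1, 2, 2, 4, 3]
1=1: mid=1
4>1: swap(1,9), hi=8 ⇒ [1, 2, 4, 2, 2, 2, 1, 2, 1, 4, 2, 4, 3]
2>1: swap(1,8), hi=7 ⇒ [1, 1, 4, 2, 2, 2, 1, 2, 2, 4, 2, 4, 3]
1=1: mid=2
4>1: swap(2,7), hi=6 ⇒ [1, 1, 2, 2, 2, 2, 1, 4, 2, 4, 2, 4, 3]
2>1: swap(2,6), hi=5 ⇒ [1, 1, 1, 2, 2, 2, 2, 4, 2, 4, 2, 4, 3]
1=1: mid=3
2>1: swap(3,5), hi=4 ⇒ [1, 1, 1, 2, 2, 2, 2, 4, 2, 4, 2, 4, 3]
2>1: swap(3,4), hi=3 ⇒ [1, 1, 1, 2, 2, 2, 2, 4, 2, 4, 2, 4, 3]
2>1: swap(3,3), hi=2 ⇒ [1, 1, 1, 2, 2, 2, 2, 4, 2, 4, 2, 4, 3]
done. lo=0 hi=2; nums=[1, 1, 1, 2, 2, 2, 2, 4, 2, 4, 2, 4, 3]

[1, 1, 1, 2, 2, 2, 2, 4, 2, 4, 2, 4, 3]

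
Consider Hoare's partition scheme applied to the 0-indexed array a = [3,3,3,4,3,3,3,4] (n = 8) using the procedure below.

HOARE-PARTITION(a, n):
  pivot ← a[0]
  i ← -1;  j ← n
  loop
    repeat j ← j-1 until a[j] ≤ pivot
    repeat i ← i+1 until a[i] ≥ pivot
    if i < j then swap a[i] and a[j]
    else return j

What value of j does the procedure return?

pivot=3
j stops at 6 (3), i stops at 0 (3); swap ⇒ [3,3,3,4,3,3,3,4]
j stops at 5 (3), i stops at 1 (3); swap ⇒ [3,3,3,4,3,3,3,4]
j stops at 4 (3), i stops at 2 (3); swap ⇒ [3,3,3,4,3,3,3,4]
j stops at 2, i stops at 3; i≥j ⇒ return 2. a=[3,3,3,4,3,3,3,4]

2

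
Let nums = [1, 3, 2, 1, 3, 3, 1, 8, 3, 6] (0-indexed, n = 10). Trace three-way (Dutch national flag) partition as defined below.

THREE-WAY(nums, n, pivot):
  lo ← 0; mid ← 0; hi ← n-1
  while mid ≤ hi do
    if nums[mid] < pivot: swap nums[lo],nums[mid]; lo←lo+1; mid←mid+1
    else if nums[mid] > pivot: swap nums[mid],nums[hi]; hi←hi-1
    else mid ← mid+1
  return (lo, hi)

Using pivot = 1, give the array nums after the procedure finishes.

[1, 1, 1, 3, 3, 2, 8, 3, 6, 3]

pivot = 1; lo=0, mid=0, hi=9
nums[mid]=1=1: mid=1
nums[mid]=3>1: swap nums[1],nums[9]; hi=8 → [1, 6, 2, 1, 3, 3, 1, 8, 3, 3]
nums[mid]=6>1: swap nums[1],nums[8]; hi=7 → [1, 3, 2, 1, 3, 3, 1, 8, 6, 3]
nums[mid]=3>1: swap nums[1],nums[7]; hi=6 → [1, 8, 2, 1, 3, 3, 1, 3, 6, 3]
nums[mid]=8>1: swap nums[1],nums[6]; hi=5 → [1, 1, 2, 1, 3, 3, 8, 3, 6, 3]
nums[mid]=1=1: mid=2
nums[mid]=2>1: swap nums[2],nums[5]; hi=4 → [1, 1, 3, 1, 3, 2, 8, 3, 6, 3]
nums[mid]=3>1: swap nums[2],nums[4]; hi=3 → [1, 1, 3, 1, 3, 2, 8, 3, 6, 3]
nums[mid]=3>1: swap nums[2],nums[3]; hi=2 → [1, 1, 1, 3, 3, 2, 8, 3, 6, 3]
nums[mid]=1=1: mid=3
end: lo=0, hi=2; nums = [1, 1, 1, 3, 3, 2, 8, 3, 6, 3]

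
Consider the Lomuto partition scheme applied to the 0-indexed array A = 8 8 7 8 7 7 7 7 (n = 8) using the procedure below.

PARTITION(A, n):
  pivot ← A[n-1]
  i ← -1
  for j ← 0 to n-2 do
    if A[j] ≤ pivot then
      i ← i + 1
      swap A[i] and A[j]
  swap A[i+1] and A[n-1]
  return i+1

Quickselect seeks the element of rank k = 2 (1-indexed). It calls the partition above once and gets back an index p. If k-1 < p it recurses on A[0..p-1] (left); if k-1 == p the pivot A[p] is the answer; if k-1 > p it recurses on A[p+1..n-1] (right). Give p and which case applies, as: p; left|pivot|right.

4; left

pivot=7, i=-1
j=0: 8>7, skip
j=1: 8>7, skip
j=2: 7≤7, i=0, swap(0,2) ⇒ 7 8 8 8 7 7 7 7
j=3: 8>7, skip
j=4: 7≤7, i=1, swap(1,4) ⇒ 7 7 8 8 8 7 7 7
j=5: 7≤7, i=2, swap(2,5) ⇒ 7 7 7 8 8 8 7 7
j=6: 7≤7, i=3, swap(3,6) ⇒ 7 7 7 7 8 8 8 7
swap(4,7) ⇒ 7 7 7 7 7 8 8 8; return 4
p = 4; k-1 = 1 < 4 ⇒ left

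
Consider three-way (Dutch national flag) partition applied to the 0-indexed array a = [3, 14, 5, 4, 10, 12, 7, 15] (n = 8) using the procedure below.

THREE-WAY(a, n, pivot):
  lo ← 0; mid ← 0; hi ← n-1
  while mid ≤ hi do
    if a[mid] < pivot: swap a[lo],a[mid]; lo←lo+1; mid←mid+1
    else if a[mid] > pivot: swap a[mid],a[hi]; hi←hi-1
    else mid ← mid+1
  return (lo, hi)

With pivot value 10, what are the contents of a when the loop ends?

[3, 7, 5, 4, 10, 12, 15, 14]

lo=0 mid=0 hi=7
3<10: swap(0,0), lo=1 mid=1 ⇒ [3, 14, 5, 4, 10, 12, 7, 15]
14>10: swap(1,7), hi=6 ⇒ [3, 15, 5, 4, 10, 12, 7, 14]
15>10: swap(1,6), hi=5 ⇒ [3, 7, 5, 4, 10, 12, 15, 14]
7<10: swap(1,1), lo=2 mid=2 ⇒ [3, 7, 5, 4, 10, 12, 15, 14]
5<10: swap(2,2), lo=3 mid=3 ⇒ [3, 7, 5, 4, 10, 12, 15, 14]
4<10: swap(3,3), lo=4 mid=4 ⇒ [3, 7, 5, 4, 10, 12, 15, 14]
10=10: mid=5
12>10: swap(5,5), hi=4 ⇒ [3, 7, 5, 4, 10, 12, 15, 14]
done. lo=4 hi=4; a=[3, 7, 5, 4, 10, 12, 15, 14]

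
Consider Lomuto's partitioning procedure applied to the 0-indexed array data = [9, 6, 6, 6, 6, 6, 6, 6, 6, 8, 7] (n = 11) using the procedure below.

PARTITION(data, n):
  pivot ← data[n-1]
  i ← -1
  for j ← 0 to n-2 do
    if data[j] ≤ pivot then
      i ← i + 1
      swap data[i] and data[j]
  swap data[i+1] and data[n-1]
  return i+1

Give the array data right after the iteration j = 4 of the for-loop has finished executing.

pivot=7, i=-1
j=0: 9>7, skip
j=1: 6≤7, i=0, swap(0,1) ⇒ [6, 9, 6, 6, 6, 6, 6, 6, 6, 8, 7]
j=2: 6≤7, i=1, swap(1,2) ⇒ [6, 6, 9, 6, 6, 6, 6, 6, 6, 8, 7]
j=3: 6≤7, i=2, swap(2,3) ⇒ [6, 6, 6, 9, 6, 6, 6, 6, 6, 8, 7]
j=4: 6≤7, i=3, swap(3,4) ⇒ [6, 6, 6, 6, 9, 6, 6, 6, 6, 8, 7]
(after j=4) data = [6, 6, 6, 6, 9, 6, 6, 6, 6, 8, 7]

[6, 6, 6, 6, 9, 6, 6, 6, 6, 8, 7]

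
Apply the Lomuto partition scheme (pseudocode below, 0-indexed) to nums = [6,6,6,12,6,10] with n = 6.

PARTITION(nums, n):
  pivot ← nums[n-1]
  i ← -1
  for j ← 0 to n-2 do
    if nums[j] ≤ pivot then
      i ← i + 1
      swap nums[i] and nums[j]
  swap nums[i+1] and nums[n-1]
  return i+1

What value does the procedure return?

4

pivot=10, i=-1
j=0: 6≤10, i=0, swap(0,0) ⇒ [6,6,6,12,6,10]
j=1: 6≤10, i=1, swap(1,1) ⇒ [6,6,6,12,6,10]
j=2: 6≤10, i=2, swap(2,2) ⇒ [6,6,6,12,6,10]
j=3: 12>10, skip
j=4: 6≤10, i=3, swap(3,4) ⇒ [6,6,6,6,12,10]
swap(4,5) ⇒ [6,6,6,6,10,12]; return 4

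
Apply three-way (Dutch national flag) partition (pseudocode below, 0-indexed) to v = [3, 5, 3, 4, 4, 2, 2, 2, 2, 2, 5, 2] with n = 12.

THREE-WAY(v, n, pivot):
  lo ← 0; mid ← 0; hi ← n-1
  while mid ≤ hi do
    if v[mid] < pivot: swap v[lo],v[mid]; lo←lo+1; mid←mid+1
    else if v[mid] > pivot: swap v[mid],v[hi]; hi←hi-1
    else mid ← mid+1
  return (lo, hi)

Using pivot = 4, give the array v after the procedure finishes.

pivot = 4; lo=0, mid=0, hi=11
v[mid]=3<4: swap v[0],v[0]; lo=1,mid=1 → [3, 5, 3, 4, 4, 2, 2, 2, 2, 2, 5, 2]
v[mid]=5>4: swap v[1],v[11]; hi=10 → [3, 2, 3, 4, 4, 2, 2, 2, 2, 2, 5, 5]
v[mid]=2<4: swap v[1],v[1]; lo=2,mid=2 → [3, 2, 3, 4, 4, 2, 2, 2, 2, 2, 5, 5]
v[mid]=3<4: swap v[2],v[2]; lo=3,mid=3 → [3, 2, 3, 4, 4, 2, 2, 2, 2, 2, 5, 5]
v[mid]=4=4: mid=4
v[mid]=4=4: mid=5
v[mid]=2<4: swap v[3],v[5]; lo=4,mid=6 → [3, 2, 3, 2, 4, 4, 2, 2, 2, 2, 5, 5]
v[mid]=2<4: swap v[4],v[6]; lo=5,mid=7 → [3, 2, 3, 2, 2, 4, 4, 2, 2, 2, 5, 5]
v[mid]=2<4: swap v[5],v[7]; lo=6,mid=8 → [3, 2, 3, 2, 2, 2, 4, 4, 2, 2, 5, 5]
v[mid]=2<4: swap v[6],v[8]; lo=7,mid=9 → [3, 2, 3, 2, 2, 2, 2, 4, 4, 2, 5, 5]
v[mid]=2<4: swap v[7],v[9]; lo=8,mid=10 → [3, 2, 3, 2, 2, 2, 2, 2, 4, 4, 5, 5]
v[mid]=5>4: swap v[10],v[10]; hi=9 → [3, 2, 3, 2, 2, 2, 2, 2, 4, 4, 5, 5]
end: lo=8, hi=9; v = [3, 2, 3, 2, 2, 2, 2, 2, 4, 4, 5, 5]

[3, 2, 3, 2, 2, 2, 2, 2, 4, 4, 5, 5]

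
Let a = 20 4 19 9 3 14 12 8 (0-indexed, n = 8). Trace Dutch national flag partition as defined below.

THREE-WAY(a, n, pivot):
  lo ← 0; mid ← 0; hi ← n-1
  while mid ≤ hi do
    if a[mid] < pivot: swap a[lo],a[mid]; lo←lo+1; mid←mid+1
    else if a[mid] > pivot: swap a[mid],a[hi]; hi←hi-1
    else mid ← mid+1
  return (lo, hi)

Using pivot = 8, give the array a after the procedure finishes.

pivot = 8; lo=0, mid=0, hi=7
a[mid]=20>8: swap a[0],a[7]; hi=6 → 8 4 19 9 3 14 12 20
a[mid]=8=8: mid=1
a[mid]=4<8: swap a[0],a[1]; lo=1,mid=2 → 4 8 19 9 3 14 12 20
a[mid]=19>8: swap a[2],a[6]; hi=5 → 4 8 12 9 3 14 19 20
a[mid]=12>8: swap a[2],a[5]; hi=4 → 4 8 14 9 3 12 19 20
a[mid]=14>8: swap a[2],a[4]; hi=3 → 4 8 3 9 14 12 19 20
a[mid]=3<8: swap a[1],a[2]; lo=2,mid=3 → 4 3 8 9 14 12 19 20
a[mid]=9>8: swap a[3],a[3]; hi=2 → 4 3 8 9 14 12 19 20
end: lo=2, hi=2; a = 4 3 8 9 14 12 19 20

4 3 8 9 14 12 19 20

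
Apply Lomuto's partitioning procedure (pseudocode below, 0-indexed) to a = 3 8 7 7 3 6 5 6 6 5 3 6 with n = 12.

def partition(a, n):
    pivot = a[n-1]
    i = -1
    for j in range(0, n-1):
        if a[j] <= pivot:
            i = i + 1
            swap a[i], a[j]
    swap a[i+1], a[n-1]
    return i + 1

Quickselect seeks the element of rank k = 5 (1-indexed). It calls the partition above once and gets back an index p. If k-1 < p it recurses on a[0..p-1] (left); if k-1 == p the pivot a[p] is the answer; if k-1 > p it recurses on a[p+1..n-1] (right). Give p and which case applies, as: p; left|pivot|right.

pivot=6, i=-1
j=0: 3≤6, i=0, swap(0,0) ⇒ 3 8 7 7 3 6 5 6 6 5 3 6
j=1: 8>6, skip
j=2: 7>6, skip
j=3: 7>6, skip
j=4: 3≤6, i=1, swap(1,4) ⇒ 3 3 7 7 8 6 5 6 6 5 3 6
j=5: 6≤6, i=2, swap(2,5) ⇒ 3 3 6 7 8 7 5 6 6 5 3 6
j=6: 5≤6, i=3, swap(3,6) ⇒ 3 3 6 5 8 7 7 6 6 5 3 6
j=7: 6≤6, i=4, swap(4,7) ⇒ 3 3 6 5 6 7 7 8 6 5 3 6
j=8: 6≤6, i=5, swap(5,8) ⇒ 3 3 6 5 6 6 7 8 7 5 3 6
j=9: 5≤6, i=6, swap(6,9) ⇒ 3 3 6 5 6 6 5 8 7 7 3 6
j=10: 3≤6, i=7, swap(7,10) ⇒ 3 3 6 5 6 6 5 3 7 7 8 6
swap(8,11) ⇒ 3 3 6 5 6 6 5 3 6 7 8 7; return 8
p = 8; k-1 = 4 < 8 ⇒ left

8; left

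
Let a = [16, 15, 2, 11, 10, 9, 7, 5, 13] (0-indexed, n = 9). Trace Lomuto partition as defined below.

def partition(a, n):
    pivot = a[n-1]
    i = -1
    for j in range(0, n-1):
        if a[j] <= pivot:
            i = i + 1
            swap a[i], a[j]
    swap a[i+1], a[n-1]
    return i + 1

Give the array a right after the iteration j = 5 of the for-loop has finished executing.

[2, 11, 10, 9, 16, 15, 7, 5, 13]

pivot=13, i=-1
j=0: 16>13, skip
j=1: 15>13, skip
j=2: 2≤13, i=0, swap(0,2) ⇒ [2, 15, 16, 11, 10, 9, 7, 5, 13]
j=3: 11≤13, i=1, swap(1,3) ⇒ [2, 11, 16, 15, 10, 9, 7, 5, 13]
j=4: 10≤13, i=2, swap(2,4) ⇒ [2, 11, 10, 15, 16, 9, 7, 5, 13]
j=5: 9≤13, i=3, swap(3,5) ⇒ [2, 11, 10, 9, 16, 15, 7, 5, 13]
(after j=5) a = [2, 11, 10, 9, 16, 15, 7, 5, 13]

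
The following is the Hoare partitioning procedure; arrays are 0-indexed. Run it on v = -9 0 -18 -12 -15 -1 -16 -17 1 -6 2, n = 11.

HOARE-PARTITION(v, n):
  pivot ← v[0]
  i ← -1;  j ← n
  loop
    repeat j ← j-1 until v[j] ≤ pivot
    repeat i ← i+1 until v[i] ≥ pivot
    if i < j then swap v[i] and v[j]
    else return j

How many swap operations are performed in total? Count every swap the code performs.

pivot = v[0] = -9; i = -1, j = 11
j→7 (v[7]=-17≤-9), i→0 (v[0]=-9≥-9); i<j, swap → -17 0 -18 -12 -15 -1 -16 -9 1 -6 2
j→6 (v[6]=-16≤-9), i→1 (v[1]=0≥-9); i<j, swap → -17 -16 -18 -12 -15 -1 0 -9 1 -6 2
j→4, i→5; i≥j, return j=4. v = -17 -16 -18 -12 -15 -1 0 -9 1 -6 2

2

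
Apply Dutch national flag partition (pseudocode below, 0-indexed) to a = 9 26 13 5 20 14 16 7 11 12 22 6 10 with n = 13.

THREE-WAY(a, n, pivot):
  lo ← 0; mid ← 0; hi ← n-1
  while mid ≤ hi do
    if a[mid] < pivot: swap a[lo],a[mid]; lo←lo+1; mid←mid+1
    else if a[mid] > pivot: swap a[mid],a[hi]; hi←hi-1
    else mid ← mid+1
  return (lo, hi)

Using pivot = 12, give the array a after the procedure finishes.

9 10 6 5 11 7 12 16 14 22 20 13 26

pivot = 12; lo=0, mid=0, hi=12
a[mid]=9<12: swap a[0],a[0]; lo=1,mid=1 → 9 26 13 5 20 14 16 7 11 12 22 6 10
a[mid]=26>12: swap a[1],a[12]; hi=11 → 9 10 13 5 20 14 16 7 11 12 22 6 26
a[mid]=10<12: swap a[1],a[1]; lo=2,mid=2 → 9 10 13 5 20 14 16 7 11 12 22 6 26
a[mid]=13>12: swap a[2],a[11]; hi=10 → 9 10 6 5 20 14 16 7 11 12 22 13 26
a[mid]=6<12: swap a[2],a[2]; lo=3,mid=3 → 9 10 6 5 20 14 16 7 11 12 22 13 26
a[mid]=5<12: swap a[3],a[3]; lo=4,mid=4 → 9 10 6 5 20 14 16 7 11 12 22 13 26
a[mid]=20>12: swap a[4],a[10]; hi=9 → 9 10 6 5 22 14 16 7 11 12 20 13 26
a[mid]=22>12: swap a[4],a[9]; hi=8 → 9 10 6 5 12 14 16 7 11 22 20 13 26
a[mid]=12=12: mid=5
a[mid]=14>12: swap a[5],a[8]; hi=7 → 9 10 6 5 12 11 16 7 14 22 20 13 26
a[mid]=11<12: swap a[4],a[5]; lo=5,mid=6 → 9 10 6 5 11 12 16 7 14 22 20 13 26
a[mid]=16>12: swap a[6],a[7]; hi=6 → 9 10 6 5 11 12 7 16 14 22 20 13 26
a[mid]=7<12: swap a[5],a[6]; lo=6,mid=7 → 9 10 6 5 11 7 12 16 14 22 20 13 26
end: lo=6, hi=6; a = 9 10 6 5 11 7 12 16 14 22 20 13 26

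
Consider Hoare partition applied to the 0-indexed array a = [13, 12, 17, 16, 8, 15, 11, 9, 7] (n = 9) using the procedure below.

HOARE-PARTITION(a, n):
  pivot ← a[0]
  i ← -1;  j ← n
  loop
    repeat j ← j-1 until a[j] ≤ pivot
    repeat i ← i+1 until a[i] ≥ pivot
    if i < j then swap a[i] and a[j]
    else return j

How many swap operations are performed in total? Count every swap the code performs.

pivot = a[0] = 13; i = -1, j = 9
j→8 (a[8]=7≤13), i→0 (a[0]=13≥13); i<j, swap → [7, 12, 17, 16, 8, 15, 11, 9, 13]
j→7 (a[7]=9≤13), i→2 (a[2]=17≥13); i<j, swap → [7, 12, 9, 16, 8, 15, 11, 17, 13]
j→6 (a[6]=11≤13), i→3 (a[3]=16≥13); i<j, swap → [7, 12, 9, 11, 8, 15, 16, 17, 13]
j→4, i→5; i≥j, return j=4. a = [7, 12, 9, 11, 8, 15, 16, 17, 13]

3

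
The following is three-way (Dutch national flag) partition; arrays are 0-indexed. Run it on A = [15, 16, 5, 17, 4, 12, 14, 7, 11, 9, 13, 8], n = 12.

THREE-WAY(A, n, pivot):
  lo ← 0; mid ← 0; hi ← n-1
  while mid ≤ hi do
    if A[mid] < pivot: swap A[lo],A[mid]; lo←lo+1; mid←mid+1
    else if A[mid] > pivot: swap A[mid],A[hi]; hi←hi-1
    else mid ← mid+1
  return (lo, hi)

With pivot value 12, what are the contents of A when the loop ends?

lo=0 mid=0 hi=11
15>12: swap(0,11), hi=10 ⇒ [8, 16, 5, 17, 4, 12, 14, 7, 11, 9, 13, 15]
8<12: swap(0,0), lo=1 mid=1 ⇒ [8, 16, 5, 17, 4, 12, 14, 7, 11, 9, 13, 15]
16>12: swap(1,10), hi=9 ⇒ [8, 13, 5, 17, 4, 12, 14, 7, 11, 9, 16, 15]
13>12: swap(1,9), hi=8 ⇒ [8, 9, 5, 17, 4, 12, 14, 7, 11, 13, 16, 15]
9<12: swap(1,1), lo=2 mid=2 ⇒ [8, 9, 5, 17, 4, 12, 14, 7, 11, 13, 16, 15]
5<12: swap(2,2), lo=3 mid=3 ⇒ [8, 9, 5, 17, 4, 12, 14, 7, 11, 13, 16, 15]
17>12: swap(3,8), hi=7 ⇒ [8, 9, 5, 11, 4, 12, 14, 7, 17, 13, 16, 15]
11<12: swap(3,3), lo=4 mid=4 ⇒ [8, 9, 5, 11, 4, 12, 14, 7, 17, 13, 16, 15]
4<12: swap(4,4), lo=5 mid=5 ⇒ [8, 9, 5, 11, 4, 12, 14, 7, 17, 13, 16, 15]
12=12: mid=6
14>12: swap(6,7), hi=6 ⇒ [8, 9, 5, 11, 4, 12, 7, 14, 17, 13, 16, 15]
7<12: swap(5,6), lo=6 mid=7 ⇒ [8, 9, 5, 11, 4, 7, 12, 14, 17, 13, 16, 15]
done. lo=6 hi=6; A=[8, 9, 5, 11, 4, 7, 12, 14, 17, 13, 16, 15]

[8, 9, 5, 11, 4, 7, 12, 14, 17, 13, 16, 15]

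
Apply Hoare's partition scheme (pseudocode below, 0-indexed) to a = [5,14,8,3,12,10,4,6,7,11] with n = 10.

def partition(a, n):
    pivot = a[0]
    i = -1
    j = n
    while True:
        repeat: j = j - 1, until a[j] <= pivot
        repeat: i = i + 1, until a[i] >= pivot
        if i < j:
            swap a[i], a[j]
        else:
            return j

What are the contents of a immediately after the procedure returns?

pivot = a[0] = 5; i = -1, j = 10
j→6 (a[6]=4≤5), i→0 (a[0]=5≥5); i<j, swap → [4,14,8,3,12,10,5,6,7,11]
j→3 (a[3]=3≤5), i→1 (a[1]=14≥5); i<j, swap → [4,3,8,14,12,10,5,6,7,11]
j→1, i→2; i≥j, return j=1. a = [4,3,8,14,12,10,5,6,7,11]

[4,3,8,14,12,10,5,6,7,11]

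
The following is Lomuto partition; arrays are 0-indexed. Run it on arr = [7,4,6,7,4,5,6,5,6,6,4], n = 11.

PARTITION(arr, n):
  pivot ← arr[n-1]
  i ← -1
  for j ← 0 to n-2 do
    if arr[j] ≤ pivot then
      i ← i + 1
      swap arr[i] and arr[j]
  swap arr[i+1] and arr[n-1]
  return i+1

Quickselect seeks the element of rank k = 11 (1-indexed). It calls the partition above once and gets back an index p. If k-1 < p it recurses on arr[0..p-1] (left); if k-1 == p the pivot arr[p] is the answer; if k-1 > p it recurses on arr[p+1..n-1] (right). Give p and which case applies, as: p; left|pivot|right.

pivot = arr[10] = 4; i = -1
j=0: arr[0]=7 > 4 → no swap
j=1: arr[1]=4 ≤ 4 → i=0, swap arr[0],arr[1] → [4,7,6,7,4,5,6,5,6,6,4]
j=2: arr[2]=6 > 4 → no swap
j=3: arr[3]=7 > 4 → no swap
j=4: arr[4]=4 ≤ 4 → i=1, swap arr[1],arr[4] → [4,4,6,7,7,5,6,5,6,6,4]
j=5: arr[5]=5 > 4 → no swap
j=6: arr[6]=6 > 4 → no swap
j=7: arr[7]=5 > 4 → no swap
j=8: arr[8]=6 > 4 → no swap
j=9: arr[9]=6 > 4 → no swap
final swap arr[2],arr[10] → [4,4,4,7,7,5,6,5,6,6,6]; return 2
p = 2; k-1 = 10 > 2 ⇒ right

2; right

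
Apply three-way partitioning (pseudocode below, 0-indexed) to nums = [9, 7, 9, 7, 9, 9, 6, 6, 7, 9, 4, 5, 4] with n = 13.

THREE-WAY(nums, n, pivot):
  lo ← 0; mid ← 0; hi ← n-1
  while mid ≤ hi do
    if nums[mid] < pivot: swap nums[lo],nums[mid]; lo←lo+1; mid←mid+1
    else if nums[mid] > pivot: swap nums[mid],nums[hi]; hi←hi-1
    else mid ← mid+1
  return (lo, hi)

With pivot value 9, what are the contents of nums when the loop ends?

lo=0 mid=0 hi=12
9=9: mid=1
7<9: swap(0,1), lo=1 mid=2 ⇒ [7, 9, 9, 7, 9, 9, 6, 6, 7, 9, 4, 5, 4]
9=9: mid=3
7<9: swap(1,3), lo=2 mid=4 ⇒ [7, 7, 9, 9, 9, 9, 6, 6, 7, 9, 4, 5, 4]
9=9: mid=5
9=9: mid=6
6<9: swap(2,6), lo=3 mid=7 ⇒ [7, 7, 6, 9, 9, 9, 9, 6, 7, 9, 4, 5, 4]
6<9: swap(3,7), lo=4 mid=8 ⇒ [7, 7, 6, 6, 9, 9, 9, 9, 7, 9, 4, 5, 4]
7<9: swap(4,8), lo=5 mid=9 ⇒ [7, 7, 6, 6, 7, 9, 9, 9, 9, 9, 4, 5, 4]
9=9: mid=10
4<9: swap(5,10), lo=6 mid=11 ⇒ [7, 7, 6, 6, 7, 4, 9, 9, 9, 9, 9, 5, 4]
5<9: swap(6,11), lo=7 mid=12 ⇒ [7, 7, 6, 6, 7, 4, 5, 9, 9, 9, 9, 9, 4]
4<9: swap(7,12), lo=8 mid=13 ⇒ [7, 7, 6, 6, 7, 4, 5, 4, 9, 9, 9, 9, 9]
done. lo=8 hi=12; nums=[7, 7, 6, 6, 7, 4, 5, 4, 9, 9, 9, 9, 9]

[7, 7, 6, 6, 7, 4, 5, 4, 9, 9, 9, 9, 9]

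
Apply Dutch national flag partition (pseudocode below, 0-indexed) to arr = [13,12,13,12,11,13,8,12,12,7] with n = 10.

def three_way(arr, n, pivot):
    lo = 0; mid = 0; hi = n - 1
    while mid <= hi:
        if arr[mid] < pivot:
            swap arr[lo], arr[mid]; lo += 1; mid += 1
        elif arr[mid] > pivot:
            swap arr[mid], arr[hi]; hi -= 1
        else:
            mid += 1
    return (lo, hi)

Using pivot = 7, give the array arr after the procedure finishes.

[7,13,12,11,13,8,12,12,12,13]

pivot = 7; lo=0, mid=0, hi=9
arr[mid]=13>7: swap arr[0],arr[9]; hi=8 → [7,12,13,12,11,13,8,12,12,13]
arr[mid]=7=7: mid=1
arr[mid]=12>7: swap arr[1],arr[8]; hi=7 → [7,12,13,12,11,13,8,12,12,13]
arr[mid]=12>7: swap arr[1],arr[7]; hi=6 → [7,12,13,12,11,13,8,12,12,13]
arr[mid]=12>7: swap arr[1],arr[6]; hi=5 → [7,8,13,12,11,13,12,12,12,13]
arr[mid]=8>7: swap arr[1],arr[5]; hi=4 → [7,13,13,12,11,8,12,12,12,13]
arr[mid]=13>7: swap arr[1],arr[4]; hi=3 → [7,11,13,12,13,8,12,12,12,13]
arr[mid]=11>7: swap arr[1],arr[3]; hi=2 → [7,12,13,11,13,8,12,12,12,13]
arr[mid]=12>7: swap arr[1],arr[2]; hi=1 → [7,13,12,11,13,8,12,12,12,13]
arr[mid]=13>7: swap arr[1],arr[1]; hi=0 → [7,13,12,11,13,8,12,12,12,13]
end: lo=0, hi=0; arr = [7,13,12,11,13,8,12,12,12,13]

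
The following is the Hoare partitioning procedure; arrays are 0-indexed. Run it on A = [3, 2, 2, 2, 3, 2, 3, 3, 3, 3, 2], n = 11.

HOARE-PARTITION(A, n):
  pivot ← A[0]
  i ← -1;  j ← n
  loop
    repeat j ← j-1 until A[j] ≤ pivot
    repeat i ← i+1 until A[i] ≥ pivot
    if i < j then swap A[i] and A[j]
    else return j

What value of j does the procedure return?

7

pivot=3
j stops at 10 (2), i stops at 0 (3); swap ⇒ [2, 2, 2, 2, 3, 2, 3, 3, 3, 3, 3]
j stops at 9 (3), i stops at 4 (3); swap ⇒ [2, 2, 2, 2, 3, 2, 3, 3, 3, 3, 3]
j stops at 8 (3), i stops at 6 (3); swap ⇒ [2, 2, 2, 2, 3, 2, 3, 3, 3, 3, 3]
j stops at 7, i stops at 7; i≥j ⇒ return 7. A=[2, 2, 2, 2, 3, 2, 3, 3, 3, 3, 3]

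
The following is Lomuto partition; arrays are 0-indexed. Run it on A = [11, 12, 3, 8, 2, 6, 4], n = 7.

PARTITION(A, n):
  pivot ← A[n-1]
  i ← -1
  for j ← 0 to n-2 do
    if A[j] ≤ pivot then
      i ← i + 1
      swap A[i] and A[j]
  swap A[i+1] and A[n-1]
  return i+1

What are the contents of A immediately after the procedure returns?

[3, 2, 4, 8, 12, 6, 11]

pivot=4, i=-1
j=0: 11>4, skip
j=1: 12>4, skip
j=2: 3≤4, i=0, swap(0,2) ⇒ [3, 12, 11, 8, 2, 6, 4]
j=3: 8>4, skip
j=4: 2≤4, i=1, swap(1,4) ⇒ [3, 2, 11, 8, 12, 6, 4]
j=5: 6>4, skip
swap(2,6) ⇒ [3, 2, 4, 8, 12, 6, 11]; return 2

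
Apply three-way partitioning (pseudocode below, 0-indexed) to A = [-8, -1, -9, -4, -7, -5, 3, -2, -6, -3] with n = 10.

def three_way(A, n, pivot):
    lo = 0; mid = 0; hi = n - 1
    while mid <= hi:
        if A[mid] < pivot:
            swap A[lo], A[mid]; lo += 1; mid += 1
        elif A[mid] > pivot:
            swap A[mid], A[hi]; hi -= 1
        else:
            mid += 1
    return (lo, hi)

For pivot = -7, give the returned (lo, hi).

lo=0 mid=0 hi=9
-8<-7: swap(0,0), lo=1 mid=1 ⇒ [-8, -1, -9, -4, -7, -5, 3, -2, -6, -3]
-1>-7: swap(1,9), hi=8 ⇒ [-8, -3, -9, -4, -7, -5, 3, -2, -6, -1]
-3>-7: swap(1,8), hi=7 ⇒ [-8, -6, -9, -4, -7, -5, 3, -2, -3, -1]
-6>-7: swap(1,7), hi=6 ⇒ [-8, -2, -9, -4, -7, -5, 3, -6, -3, -1]
-2>-7: swap(1,6), hi=5 ⇒ [-8, 3, -9, -4, -7, -5, -2, -6, -3, -1]
3>-7: swap(1,5), hi=4 ⇒ [-8, -5, -9, -4, -7, 3, -2, -6, -3, -1]
-5>-7: swap(1,4), hi=3 ⇒ [-8, -7, -9, -4, -5, 3, -2, -6, -3, -1]
-7=-7: mid=2
-9<-7: swap(1,2), lo=2 mid=3 ⇒ [-8, -9, -7, -4, -5, 3, -2, -6, -3, -1]
-4>-7: swap(3,3), hi=2 ⇒ [-8, -9, -7, -4, -5, 3, -2, -6, -3, -1]
done. lo=2 hi=2; A=[-8, -9, -7, -4, -5, 3, -2, -6, -3, -1]

(2, 2)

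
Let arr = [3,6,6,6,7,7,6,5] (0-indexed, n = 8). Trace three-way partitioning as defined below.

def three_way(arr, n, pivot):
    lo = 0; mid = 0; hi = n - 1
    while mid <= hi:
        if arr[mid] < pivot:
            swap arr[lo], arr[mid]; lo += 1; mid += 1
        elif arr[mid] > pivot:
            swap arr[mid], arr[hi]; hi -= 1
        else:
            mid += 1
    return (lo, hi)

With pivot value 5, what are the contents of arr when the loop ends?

pivot = 5; lo=0, mid=0, hi=7
arr[mid]=3<5: swap arr[0],arr[0]; lo=1,mid=1 → [3,6,6,6,7,7,6,5]
arr[mid]=6>5: swap arr[1],arr[7]; hi=6 → [3,5,6,6,7,7,6,6]
arr[mid]=5=5: mid=2
arr[mid]=6>5: swap arr[2],arr[6]; hi=5 → [3,5,6,6,7,7,6,6]
arr[mid]=6>5: swap arr[2],arr[5]; hi=4 → [3,5,7,6,7,6,6,6]
arr[mid]=7>5: swap arr[2],arr[4]; hi=3 → [3,5,7,6,7,6,6,6]
arr[mid]=7>5: swap arr[2],arr[3]; hi=2 → [3,5,6,7,7,6,6,6]
arr[mid]=6>5: swap arr[2],arr[2]; hi=1 → [3,5,6,7,7,6,6,6]
end: lo=1, hi=1; arr = [3,5,6,7,7,6,6,6]

[3,5,6,7,7,6,6,6]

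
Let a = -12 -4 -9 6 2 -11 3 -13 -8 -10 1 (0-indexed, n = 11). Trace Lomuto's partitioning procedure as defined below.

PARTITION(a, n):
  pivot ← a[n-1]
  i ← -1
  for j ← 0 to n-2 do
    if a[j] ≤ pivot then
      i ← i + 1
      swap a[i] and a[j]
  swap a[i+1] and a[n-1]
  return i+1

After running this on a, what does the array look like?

-12 -4 -9 -11 -13 -8 -10 1 6 3 2

pivot = a[10] = 1; i = -1
j=0: a[0]=-12 ≤ 1 → i=0, swap a[0],a[0] (no change) → -12 -4 -9 6 2 -11 3 -13 -8 -10 1
j=1: a[1]=-4 ≤ 1 → i=1, swap a[1],a[1] (no change) → -12 -4 -9 6 2 -11 3 -13 -8 -10 1
j=2: a[2]=-9 ≤ 1 → i=2, swap a[2],a[2] (no change) → -12 -4 -9 6 2 -11 3 -13 -8 -10 1
j=3: a[3]=6 > 1 → no swap
j=4: a[4]=2 > 1 → no swap
j=5: a[5]=-11 ≤ 1 → i=3, swap a[3],a[5] → -12 -4 -9 -11 2 6 3 -13 -8 -10 1
j=6: a[6]=3 > 1 → no swap
j=7: a[7]=-13 ≤ 1 → i=4, swap a[4],a[7] → -12 -4 -9 -11 -13 6 3 2 -8 -10 1
j=8: a[8]=-8 ≤ 1 → i=5, swap a[5],a[8] → -12 -4 -9 -11 -13 -8 3 2 6 -10 1
j=9: a[9]=-10 ≤ 1 → i=6, swap a[6],a[9] → -12 -4 -9 -11 -13 -8 -10 2 6 3 1
final swap a[7],a[10] → -12 -4 -9 -11 -13 -8 -10 1 6 3 2; return 7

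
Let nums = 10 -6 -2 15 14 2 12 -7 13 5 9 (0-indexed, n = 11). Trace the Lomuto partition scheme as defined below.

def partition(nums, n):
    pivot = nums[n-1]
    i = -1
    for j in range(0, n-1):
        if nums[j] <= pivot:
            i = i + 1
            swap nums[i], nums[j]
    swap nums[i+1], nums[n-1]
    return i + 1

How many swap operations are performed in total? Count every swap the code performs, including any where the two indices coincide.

pivot = nums[10] = 9; i = -1
j=0: nums[0]=10 > 9 → no swap
j=1: nums[1]=-6 ≤ 9 → i=0, swap nums[0],nums[1] → -6 10 -2 15 14 2 12 -7 13 5 9
j=2: nums[2]=-2 ≤ 9 → i=1, swap nums[1],nums[2] → -6 -2 10 15 14 2 12 -7 13 5 9
j=3: nums[3]=15 > 9 → no swap
j=4: nums[4]=14 > 9 → no swap
j=5: nums[5]=2 ≤ 9 → i=2, swap nums[2],nums[5] → -6 -2 2 15 14 10 12 -7 13 5 9
j=6: nums[6]=12 > 9 → no swap
j=7: nums[7]=-7 ≤ 9 → i=3, swap nums[3],nums[7] → -6 -2 2 -7 14 10 12 15 13 5 9
j=8: nums[8]=13 > 9 → no swap
j=9: nums[9]=5 ≤ 9 → i=4, swap nums[4],nums[9] → -6 -2 2 -7 5 10 12 15 13 14 9
final swap nums[5],nums[10] → -6 -2 2 -7 5 9 12 15 13 14 10; return 5

6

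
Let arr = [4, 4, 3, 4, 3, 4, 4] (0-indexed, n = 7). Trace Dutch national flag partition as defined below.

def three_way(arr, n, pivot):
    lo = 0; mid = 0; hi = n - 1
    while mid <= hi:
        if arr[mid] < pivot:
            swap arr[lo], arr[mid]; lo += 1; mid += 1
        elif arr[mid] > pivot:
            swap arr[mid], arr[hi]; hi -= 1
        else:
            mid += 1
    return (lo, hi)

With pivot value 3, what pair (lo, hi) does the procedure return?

(0, 1)

lo=0 mid=0 hi=6
4>3: swap(0,6), hi=5 ⇒ [4, 4, 3, 4, 3, 4, 4]
4>3: swap(0,5), hi=4 ⇒ [4, 4, 3, 4, 3, 4, 4]
4>3: swap(0,4), hi=3 ⇒ [3, 4, 3, 4, 4, 4, 4]
3=3: mid=1
4>3: swap(1,3), hi=2 ⇒ [3, 4, 3, 4, 4, 4, 4]
4>3: swap(1,2), hi=1 ⇒ [3, 3, 4, 4, 4, 4, 4]
3=3: mid=2
done. lo=0 hi=1; arr=[3, 3, 4, 4, 4, 4, 4]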